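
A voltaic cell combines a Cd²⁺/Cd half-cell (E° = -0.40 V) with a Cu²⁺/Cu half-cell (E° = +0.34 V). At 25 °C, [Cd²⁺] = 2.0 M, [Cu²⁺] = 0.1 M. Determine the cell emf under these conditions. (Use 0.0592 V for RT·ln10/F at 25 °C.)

0.701 V

The Cu²⁺/Cu couple has the higher reduction potential and acts as the cathode, so E°_cell = +0.34 − (-0.40) = 0.74 V.
Balancing electrons gives n = 2; the reaction quotient is Q = [Cd²⁺]/[Cu²⁺] = 20.0.
At 25 °C, E = E° − (0.0592/n) log Q = 0.74 − (0.0592/2)(1.301) = 0.740 − 0.039 = 0.701 V.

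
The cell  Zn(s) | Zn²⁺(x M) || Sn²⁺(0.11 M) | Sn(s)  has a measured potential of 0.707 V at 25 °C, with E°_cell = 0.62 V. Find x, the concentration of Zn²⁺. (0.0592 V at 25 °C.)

From the Nernst equation, log Q = n(E° − E)/0.0592 = 2(0.62 − 0.707)/0.0592 = -2.939, so Q = 0.00115.
With Q = [Zn²⁺]/[Sn²⁺] and the known concentrations, [Zn²⁺] in the numerator gives [Zn²⁺] = 1.3 × 10^-4 M.

1.3 × 10^-4 M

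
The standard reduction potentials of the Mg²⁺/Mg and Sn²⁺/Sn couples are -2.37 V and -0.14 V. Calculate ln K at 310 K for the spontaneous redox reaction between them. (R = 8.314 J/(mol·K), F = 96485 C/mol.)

E°_cell = -0.14 − (-2.37) = 2.23 V, with n = 2 electrons transferred.
At equilibrium E = 0, so the Nernst equation gives ln K = nFE°/RT = (2)(96485)(2.23)/((8.314)(310)) = 166.96.

ln K = 167.0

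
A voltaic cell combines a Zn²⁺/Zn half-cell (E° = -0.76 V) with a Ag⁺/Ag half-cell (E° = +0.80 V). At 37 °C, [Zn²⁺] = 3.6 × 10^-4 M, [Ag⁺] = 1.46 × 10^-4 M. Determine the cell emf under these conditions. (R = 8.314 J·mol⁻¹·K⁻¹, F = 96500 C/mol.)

1.43 V

The Ag⁺/Ag couple has the higher reduction potential and acts as the cathode, so E°_cell = +0.80 − (-0.76) = 1.56 V.
Balancing electrons gives n = 2; the reaction quotient is Q = [Zn²⁺]/[Ag⁺]^2 = 1.69 × 10^4.
E = E° − (RT/nF) ln Q = 1.56 − (8.314×310)/(2×96500) × (9.734) = 1.560 − 0.130 = 1.430 V.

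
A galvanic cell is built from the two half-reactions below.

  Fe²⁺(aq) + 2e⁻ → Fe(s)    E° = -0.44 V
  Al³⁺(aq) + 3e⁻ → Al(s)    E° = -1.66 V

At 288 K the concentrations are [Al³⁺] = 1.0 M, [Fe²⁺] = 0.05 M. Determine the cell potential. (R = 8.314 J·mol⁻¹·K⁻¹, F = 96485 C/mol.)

The Fe²⁺/Fe couple has the higher reduction potential and acts as the cathode, so E°_cell = -0.44 − (-1.66) = 1.22 V.
Balancing electrons gives n = 6; the reaction quotient is Q = [Al³⁺]^2/[Fe²⁺]^3 = 8000.
E = E° − (RT/nF) ln Q = 1.22 − (8.314×288)/(6×96485) × (8.987) = 1.220 − 0.037 = 1.183 V.

1.18 V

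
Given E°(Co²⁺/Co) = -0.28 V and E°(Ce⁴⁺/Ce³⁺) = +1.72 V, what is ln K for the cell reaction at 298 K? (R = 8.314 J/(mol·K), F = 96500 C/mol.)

E°_cell = +1.72 − (-0.28) = 2.00 V, with n = 2 electrons transferred.
At equilibrium E = 0, so the Nernst equation gives ln K = nFE°/RT = (2)(96500)(2.00)/((8.314)(298)) = 155.80.

ln K = 155.8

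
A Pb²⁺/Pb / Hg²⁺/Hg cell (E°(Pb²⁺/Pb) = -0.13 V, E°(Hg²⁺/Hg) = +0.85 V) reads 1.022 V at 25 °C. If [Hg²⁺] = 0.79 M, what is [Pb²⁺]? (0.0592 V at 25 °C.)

From the Nernst equation, log Q = n(E° − E)/0.0592 = 2(0.98 − 1.022)/0.0592 = -1.419, so Q = 0.0381.
With Q = [Pb²⁺]/[Hg²⁺] and the known concentrations, [Pb²⁺] in the numerator gives [Pb²⁺] = 0.03 M.

0.03 M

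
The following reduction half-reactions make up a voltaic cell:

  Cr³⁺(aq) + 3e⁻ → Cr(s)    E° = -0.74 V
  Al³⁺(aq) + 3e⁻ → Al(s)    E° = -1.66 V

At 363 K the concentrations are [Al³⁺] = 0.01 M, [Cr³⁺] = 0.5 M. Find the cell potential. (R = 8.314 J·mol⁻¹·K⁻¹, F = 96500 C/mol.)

0.961 V

The Cr³⁺/Cr couple has the higher reduction potential and acts as the cathode, so E°_cell = -0.74 − (-1.66) = 0.92 V.
Balancing electrons gives n = 3; the reaction quotient is Q = [Al³⁺]/[Cr³⁺] = 0.0200.
E = E° − (RT/nF) ln Q = 0.92 − (8.314×363)/(3×96500) × (-3.912) = 0.920 + 0.041 = 0.961 V.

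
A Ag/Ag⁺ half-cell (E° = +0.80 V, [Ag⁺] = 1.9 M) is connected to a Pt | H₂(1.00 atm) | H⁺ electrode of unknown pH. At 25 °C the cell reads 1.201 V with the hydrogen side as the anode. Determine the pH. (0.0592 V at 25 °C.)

pH = 6.49

E°_cell = 0.80 V and n = 2.
log Q = n(E° − E)/0.0592 = 2×(0.80 − 1.201)/0.0592 = -13.547.
With Q = [H⁺]^2 / ([Ag⁺]^2·P(H₂)), solving for [H⁺] gives log[H⁺] = -6.495, so pH = 6.49.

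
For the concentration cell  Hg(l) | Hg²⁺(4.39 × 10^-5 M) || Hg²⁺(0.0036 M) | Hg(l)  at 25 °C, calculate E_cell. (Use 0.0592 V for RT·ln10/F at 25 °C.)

Both half-cells are Hg²⁺/Hg, so E°_cell = 0. The concentrated side is the cathode; the cell reaction moves Hg²⁺ from high to low concentration with n = 2.
Q = [Hg²⁺]_dilute/[Hg²⁺]_conc = 4.39 × 10^-5/0.0036 = 0.0122.
E = 0 − (0.0592/2) log Q = −(0.0592/2)(-1.914) = 0.0567 V.

0.057 V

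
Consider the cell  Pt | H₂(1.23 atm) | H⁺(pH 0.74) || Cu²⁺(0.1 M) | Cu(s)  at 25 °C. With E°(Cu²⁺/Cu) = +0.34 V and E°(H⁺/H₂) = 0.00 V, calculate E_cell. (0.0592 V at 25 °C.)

The Cu²⁺/Cu couple is the cathode, so E°_cell = 0.34 V; n = 2.
[H⁺] = 10^(−0.74) = 0.18 M, and Q = [H⁺]^2 / ([Cu²⁺]·P(H₂)) = 0.269.
E = E° − (0.0592/2) log Q = 0.34 − (0.0592/2)(-0.570) = 0.357 V.

0.36 V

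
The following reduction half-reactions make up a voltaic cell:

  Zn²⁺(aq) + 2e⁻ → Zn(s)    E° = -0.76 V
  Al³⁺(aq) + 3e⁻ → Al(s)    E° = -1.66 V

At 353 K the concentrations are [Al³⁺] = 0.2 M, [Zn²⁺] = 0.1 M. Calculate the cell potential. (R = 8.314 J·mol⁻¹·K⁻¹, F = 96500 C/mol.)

0.881 V

The Zn²⁺/Zn couple has the higher reduction potential and acts as the cathode, so E°_cell = -0.76 − (-1.66) = 0.90 V.
Balancing electrons gives n = 6; the reaction quotient is Q = [Al³⁺]^2/[Zn²⁺]^3 = 40.0.
E = E° − (RT/nF) ln Q = 0.90 − (8.314×353)/(6×96500) × (3.689) = 0.900 − 0.019 = 0.881 V.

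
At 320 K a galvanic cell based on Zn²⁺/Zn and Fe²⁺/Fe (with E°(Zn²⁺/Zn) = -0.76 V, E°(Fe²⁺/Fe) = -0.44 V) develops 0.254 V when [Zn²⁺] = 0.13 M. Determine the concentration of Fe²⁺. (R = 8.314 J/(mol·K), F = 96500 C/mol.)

From the Nernst equation, ln Q = nF(E° − E)/RT = 2×96500×(0.32 − 0.254)/(8.314×320) = 4.788, so Q = 120.
With Q = [Zn²⁺]/[Fe²⁺] and the known concentrations, [Fe²⁺] in the denominator gives [Fe²⁺] = 0.0011 M.

0.0011 M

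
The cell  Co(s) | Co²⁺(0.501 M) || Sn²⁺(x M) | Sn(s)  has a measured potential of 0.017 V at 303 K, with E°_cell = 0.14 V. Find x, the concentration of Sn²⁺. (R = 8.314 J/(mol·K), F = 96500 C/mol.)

4 × 10^-5 M

From the Nernst equation, ln Q = nF(E° − E)/RT = 2×96500×(0.14 − 0.017)/(8.314×303) = 9.423, so Q = 1.24 × 10^4.
With Q = [Co²⁺]/[Sn²⁺] and the known concentrations, [Sn²⁺] in the denominator gives [Sn²⁺] = 4 × 10^-5 M.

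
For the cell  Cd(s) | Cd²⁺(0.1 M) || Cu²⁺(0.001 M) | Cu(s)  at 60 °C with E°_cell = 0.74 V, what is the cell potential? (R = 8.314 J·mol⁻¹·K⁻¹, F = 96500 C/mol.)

0.674 V

Balancing electrons gives n = 2; the reaction quotient is Q = [Cd²⁺]/[Cu²⁺] = 100.
E = E° − (RT/nF) ln Q = 0.74 − (8.314×333)/(2×96500) × (4.605) = 0.740 − 0.066 = 0.674 V.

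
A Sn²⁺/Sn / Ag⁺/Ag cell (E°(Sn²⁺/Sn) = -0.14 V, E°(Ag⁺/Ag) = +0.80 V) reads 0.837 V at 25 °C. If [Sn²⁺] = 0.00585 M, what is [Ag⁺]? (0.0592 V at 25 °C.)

From the Nernst equation, log Q = n(E° − E)/0.0592 = 2(0.94 − 0.837)/0.0592 = 3.480, so Q = 3020.
With Q = [Sn²⁺]/[Ag⁺]^2 and the known concentrations, [Ag⁺]^2 in the denominator gives [Ag⁺] = 0.0014 M.

0.0014 M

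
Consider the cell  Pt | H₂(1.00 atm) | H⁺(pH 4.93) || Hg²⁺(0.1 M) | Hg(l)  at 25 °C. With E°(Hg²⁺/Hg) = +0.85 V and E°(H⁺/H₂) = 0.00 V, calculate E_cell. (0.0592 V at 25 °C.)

1.11 V

The Hg²⁺/Hg couple is the cathode, so E°_cell = 0.85 V; n = 2.
[H⁺] = 10^(−4.93) = 1.2 × 10^-5 M, and Q = [H⁺]^2 / ([Hg²⁺]·P(H₂)) = 1.38 × 10^-9.
E = E° − (0.0592/2) log Q = 0.85 − (0.0592/2)(-8.860) = 1.112 V.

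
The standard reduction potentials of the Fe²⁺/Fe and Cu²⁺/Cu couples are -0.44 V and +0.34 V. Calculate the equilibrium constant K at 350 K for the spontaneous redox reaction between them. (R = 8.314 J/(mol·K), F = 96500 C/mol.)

2.9 × 10^22

E°_cell = +0.34 − (-0.44) = 0.78 V, with n = 2 electrons transferred.
At equilibrium E = 0, so the Nernst equation gives ln K = nFE°/RT = (2)(96500)(0.78)/((8.314)(350)) = 51.73.
K = e^51.73 = 2.9 × 10^22.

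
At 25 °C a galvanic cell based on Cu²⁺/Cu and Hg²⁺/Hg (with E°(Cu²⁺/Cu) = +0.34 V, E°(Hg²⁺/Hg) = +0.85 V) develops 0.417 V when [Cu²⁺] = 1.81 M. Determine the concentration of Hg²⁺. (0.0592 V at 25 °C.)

0.0013 M

From the Nernst equation, log Q = n(E° − E)/0.0592 = 2(0.51 − 0.417)/0.0592 = 3.142, so Q = 1390.
With Q = [Cu²⁺]/[Hg²⁺] and the known concentrations, [Hg²⁺] in the denominator gives [Hg²⁺] = 0.0013 M.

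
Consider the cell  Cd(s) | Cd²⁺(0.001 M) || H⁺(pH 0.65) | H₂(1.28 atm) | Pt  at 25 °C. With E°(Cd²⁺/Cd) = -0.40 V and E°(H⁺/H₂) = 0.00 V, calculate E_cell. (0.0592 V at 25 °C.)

0.45 V

The hydrogen couple is the cathode, so E°_cell = 0.40 V; n = 2.
[H⁺] = 10^(−0.65) = 0.22 M, and Q = [Cd²⁺]·P(H₂) / [H⁺]^2 = 0.0255.
E = E° − (0.0592/2) log Q = 0.40 − (0.0592/2)(-1.593) = 0.447 V.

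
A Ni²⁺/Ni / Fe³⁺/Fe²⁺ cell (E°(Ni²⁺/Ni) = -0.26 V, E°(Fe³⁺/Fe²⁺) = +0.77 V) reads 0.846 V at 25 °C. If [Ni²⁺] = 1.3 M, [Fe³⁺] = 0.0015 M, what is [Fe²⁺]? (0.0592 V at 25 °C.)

From the Nernst equation, log Q = n(E° − E)/0.0592 = 2(1.03 − 0.846)/0.0592 = 6.216, so Q = 1.65 × 10^6.
With Q = [Ni²⁺]·[Fe²⁺]^2/[Fe³⁺]^2 and the known concentrations, [Fe²⁺]^2 in the numerator gives [Fe²⁺] = 1.7 M.

1.7 M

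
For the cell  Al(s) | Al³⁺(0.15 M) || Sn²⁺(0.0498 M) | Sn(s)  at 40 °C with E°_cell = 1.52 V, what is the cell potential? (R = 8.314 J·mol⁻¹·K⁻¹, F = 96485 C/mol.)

Balancing electrons gives n = 6; the reaction quotient is Q = [Al³⁺]^2/[Sn²⁺]^3 = 182.
E = E° − (RT/nF) ln Q = 1.52 − (8.314×313)/(6×96485) × (5.205) = 1.520 − 0.023 = 1.497 V.

1.50 V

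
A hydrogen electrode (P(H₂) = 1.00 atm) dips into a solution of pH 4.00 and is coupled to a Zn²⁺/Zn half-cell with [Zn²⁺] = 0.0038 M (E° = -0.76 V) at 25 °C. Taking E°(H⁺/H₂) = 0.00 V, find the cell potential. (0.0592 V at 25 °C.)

0.59 V

The hydrogen couple is the cathode, so E°_cell = 0.76 V; n = 2.
[H⁺] = 10^(−4.00) = 1 × 10^-4 M, and Q = [Zn²⁺]·P(H₂) / [H⁺]^2 = 3.8 × 10^5.
E = E° − (0.0592/2) log Q = 0.76 − (0.0592/2)(5.580) = 0.595 V.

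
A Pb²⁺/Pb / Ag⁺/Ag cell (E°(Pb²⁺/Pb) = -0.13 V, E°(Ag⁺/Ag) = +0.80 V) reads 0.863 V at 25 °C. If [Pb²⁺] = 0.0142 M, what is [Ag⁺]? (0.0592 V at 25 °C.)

From the Nernst equation, log Q = n(E° − E)/0.0592 = 2(0.93 − 0.863)/0.0592 = 2.264, so Q = 183.
With Q = [Pb²⁺]/[Ag⁺]^2 and the known concentrations, [Ag⁺]^2 in the denominator gives [Ag⁺] = 0.0088 M.

0.0088 M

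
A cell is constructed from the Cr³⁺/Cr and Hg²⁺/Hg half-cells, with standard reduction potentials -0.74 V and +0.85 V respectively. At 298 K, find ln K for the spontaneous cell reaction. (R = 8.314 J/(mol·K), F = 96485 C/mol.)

E°_cell = +0.85 − (-0.74) = 1.59 V, with n = 6 electrons transferred.
At equilibrium E = 0, so the Nernst equation gives ln K = nFE°/RT = (6)(96485)(1.59)/((8.314)(298)) = 371.52.

ln K = 371.5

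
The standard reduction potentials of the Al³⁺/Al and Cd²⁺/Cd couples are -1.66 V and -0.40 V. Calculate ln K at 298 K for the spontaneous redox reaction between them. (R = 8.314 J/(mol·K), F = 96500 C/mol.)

E°_cell = -0.40 − (-1.66) = 1.26 V, with n = 6 electrons transferred.
At equilibrium E = 0, so the Nernst equation gives ln K = nFE°/RT = (6)(96500)(1.26)/((8.314)(298)) = 294.46.

ln K = 294.5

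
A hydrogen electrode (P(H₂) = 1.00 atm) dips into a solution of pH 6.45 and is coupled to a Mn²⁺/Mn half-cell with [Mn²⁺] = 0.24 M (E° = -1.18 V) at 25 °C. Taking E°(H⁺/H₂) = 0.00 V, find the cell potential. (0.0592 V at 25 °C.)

0.82 V

The hydrogen couple is the cathode, so E°_cell = 1.18 V; n = 2.
[H⁺] = 10^(−6.45) = 3.5 × 10^-7 M, and Q = [Mn²⁺]·P(H₂) / [H⁺]^2 = 1.91 × 10^12.
E = E° − (0.0592/2) log Q = 1.18 − (0.0592/2)(12.280) = 0.817 V.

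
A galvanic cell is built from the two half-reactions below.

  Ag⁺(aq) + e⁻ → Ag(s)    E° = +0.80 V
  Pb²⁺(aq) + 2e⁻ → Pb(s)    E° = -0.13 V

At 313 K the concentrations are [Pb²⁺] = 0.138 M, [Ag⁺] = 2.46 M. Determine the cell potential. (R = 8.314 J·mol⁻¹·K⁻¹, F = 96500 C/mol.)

The Ag⁺/Ag couple has the higher reduction potential and acts as the cathode, so E°_cell = +0.80 − (-0.13) = 0.93 V.
Balancing electrons gives n = 2; the reaction quotient is Q = [Pb²⁺]/[Ag⁺]^2 = 0.0228.
E = E° − (RT/nF) ln Q = 0.93 − (8.314×313)/(2×96500) × (-3.781) = 0.930 + 0.051 = 0.981 V.

0.981 V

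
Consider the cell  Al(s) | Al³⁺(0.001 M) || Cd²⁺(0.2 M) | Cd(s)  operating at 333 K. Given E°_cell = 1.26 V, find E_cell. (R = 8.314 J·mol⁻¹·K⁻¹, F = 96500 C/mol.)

Balancing electrons gives n = 6; the reaction quotient is Q = [Al³⁺]^2/[Cd²⁺]^3 = 1.25 × 10^-4.
E = E° − (RT/nF) ln Q = 1.26 − (8.314×333)/(6×96500) × (-8.987) = 1.260 + 0.043 = 1.303 V.

1.30 V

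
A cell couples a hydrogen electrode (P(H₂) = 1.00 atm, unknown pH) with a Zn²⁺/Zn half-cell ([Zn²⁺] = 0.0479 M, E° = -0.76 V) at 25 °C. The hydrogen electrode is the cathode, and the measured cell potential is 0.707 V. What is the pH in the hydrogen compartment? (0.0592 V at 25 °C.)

pH = 1.56

E°_cell = 0.76 V and n = 2.
log Q = n(E° − E)/0.0592 = 2×(0.76 − 0.707)/0.0592 = 1.791.
With Q = [Zn²⁺]·P(H₂) / [H⁺]^2, solving for [H⁺] gives log[H⁺] = -1.555, so pH = 1.56.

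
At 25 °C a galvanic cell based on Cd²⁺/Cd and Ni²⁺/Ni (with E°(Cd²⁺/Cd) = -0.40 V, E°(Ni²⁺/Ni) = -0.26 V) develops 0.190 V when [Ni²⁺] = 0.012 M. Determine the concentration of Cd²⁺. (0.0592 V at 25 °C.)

From the Nernst equation, log Q = n(E° − E)/0.0592 = 2(0.14 − 0.190)/0.0592 = -1.689, so Q = 0.0205.
With Q = [Cd²⁺]/[Ni²⁺] and the known concentrations, [Cd²⁺] in the numerator gives [Cd²⁺] = 2.5 × 10^-4 M.

2.5 × 10^-4 M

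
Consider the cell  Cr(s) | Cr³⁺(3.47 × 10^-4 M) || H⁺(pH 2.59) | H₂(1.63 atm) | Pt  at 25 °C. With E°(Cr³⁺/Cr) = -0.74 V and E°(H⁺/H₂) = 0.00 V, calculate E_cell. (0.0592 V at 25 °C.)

The hydrogen couple is the cathode, so E°_cell = 0.74 V; n = 6.
[H⁺] = 10^(−2.59) = 0.0026 M, and Q = [Cr³⁺]^2·P(H₂)^3 / [H⁺]^6 = 1.81 × 10^9.
E = E° − (0.0592/6) log Q = 0.74 − (0.0592/6)(9.257) = 0.649 V.

0.65 V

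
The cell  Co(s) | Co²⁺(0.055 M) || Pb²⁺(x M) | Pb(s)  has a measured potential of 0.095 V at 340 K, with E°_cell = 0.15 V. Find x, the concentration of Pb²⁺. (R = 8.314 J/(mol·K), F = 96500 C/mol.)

From the Nernst equation, ln Q = nF(E° − E)/RT = 2×96500×(0.15 − 0.095)/(8.314×340) = 3.755, so Q = 42.7.
With Q = [Co²⁺]/[Pb²⁺] and the known concentrations, [Pb²⁺] in the denominator gives [Pb²⁺] = 0.0013 M.

0.0013 M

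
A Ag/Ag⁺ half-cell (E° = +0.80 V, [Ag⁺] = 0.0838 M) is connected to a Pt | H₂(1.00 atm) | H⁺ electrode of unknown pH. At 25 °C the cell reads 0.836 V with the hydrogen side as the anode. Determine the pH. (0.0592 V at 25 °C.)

E°_cell = 0.80 V and n = 2.
log Q = n(E° − E)/0.0592 = 2×(0.80 − 0.836)/0.0592 = -1.216.
With Q = [H⁺]^2 / ([Ag⁺]^2·P(H₂)), solving for [H⁺] gives log[H⁺] = -1.685, so pH = 1.68.

pH = 1.68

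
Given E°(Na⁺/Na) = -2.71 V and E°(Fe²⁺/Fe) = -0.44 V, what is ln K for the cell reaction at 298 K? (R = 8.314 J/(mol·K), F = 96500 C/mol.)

ln K = 176.8

E°_cell = -0.44 − (-2.71) = 2.27 V, with n = 2 electrons transferred.
At equilibrium E = 0, so the Nernst equation gives ln K = nFE°/RT = (2)(96500)(2.27)/((8.314)(298)) = 176.83.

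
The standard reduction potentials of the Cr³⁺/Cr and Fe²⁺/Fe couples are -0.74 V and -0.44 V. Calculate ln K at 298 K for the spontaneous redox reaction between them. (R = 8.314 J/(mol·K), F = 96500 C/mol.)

ln K = 70.1

E°_cell = -0.44 − (-0.74) = 0.30 V, with n = 6 electrons transferred.
At equilibrium E = 0, so the Nernst equation gives ln K = nFE°/RT = (6)(96500)(0.30)/((8.314)(298)) = 70.11.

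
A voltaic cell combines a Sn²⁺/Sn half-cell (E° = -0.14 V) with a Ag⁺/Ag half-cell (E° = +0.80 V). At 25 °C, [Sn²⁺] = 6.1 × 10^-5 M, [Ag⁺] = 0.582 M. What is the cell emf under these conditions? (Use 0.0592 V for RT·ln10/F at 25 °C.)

The Ag⁺/Ag couple has the higher reduction potential and acts as the cathode, so E°_cell = +0.80 − (-0.14) = 0.94 V.
Balancing electrons gives n = 2; the reaction quotient is Q = [Sn²⁺]/[Ag⁺]^2 = 1.8 × 10^-4.
At 25 °C, E = E° − (0.0592/n) log Q = 0.94 − (0.0592/2)(-3.745) = 0.940 + 0.111 = 1.051 V.

1.05 V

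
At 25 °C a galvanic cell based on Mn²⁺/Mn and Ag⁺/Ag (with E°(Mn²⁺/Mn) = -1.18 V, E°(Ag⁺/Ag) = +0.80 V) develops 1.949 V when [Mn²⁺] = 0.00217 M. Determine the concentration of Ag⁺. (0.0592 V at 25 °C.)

0.014 M

From the Nernst equation, log Q = n(E° − E)/0.0592 = 2(1.98 − 1.949)/0.0592 = 1.047, so Q = 11.2.
With Q = [Mn²⁺]/[Ag⁺]^2 and the known concentrations, [Ag⁺]^2 in the denominator gives [Ag⁺] = 0.014 M.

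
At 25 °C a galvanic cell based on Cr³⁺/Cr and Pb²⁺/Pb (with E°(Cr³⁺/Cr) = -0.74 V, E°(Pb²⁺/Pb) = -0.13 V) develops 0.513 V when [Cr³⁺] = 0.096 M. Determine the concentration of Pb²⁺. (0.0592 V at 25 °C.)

1.1 × 10^-4 M

From the Nernst equation, log Q = n(E° − E)/0.0592 = 6(0.61 − 0.513)/0.0592 = 9.831, so Q = 6.78 × 10^9.
With Q = [Cr³⁺]^2/[Pb²⁺]^3 and the known concentrations, [Pb²⁺]^3 in the denominator gives [Pb²⁺] = 1.1 × 10^-4 M.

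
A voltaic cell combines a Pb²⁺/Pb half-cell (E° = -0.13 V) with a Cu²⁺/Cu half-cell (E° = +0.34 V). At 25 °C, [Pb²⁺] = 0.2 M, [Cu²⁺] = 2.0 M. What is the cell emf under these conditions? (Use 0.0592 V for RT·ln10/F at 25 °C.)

0.500 V

The Cu²⁺/Cu couple has the higher reduction potential and acts as the cathode, so E°_cell = +0.34 − (-0.13) = 0.47 V.
Balancing electrons gives n = 2; the reaction quotient is Q = [Pb²⁺]/[Cu²⁺] = 0.100.
At 25 °C, E = E° − (0.0592/n) log Q = 0.47 − (0.0592/2)(-1.000) = 0.470 + 0.030 = 0.500 V.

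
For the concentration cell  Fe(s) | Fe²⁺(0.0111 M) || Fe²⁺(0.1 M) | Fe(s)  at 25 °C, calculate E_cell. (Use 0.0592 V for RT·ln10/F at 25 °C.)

0.028 V

Both half-cells are Fe²⁺/Fe, so E°_cell = 0. The concentrated side is the cathode; the cell reaction moves Fe²⁺ from high to low concentration with n = 2.
Q = [Fe²⁺]_dilute/[Fe²⁺]_conc = 0.0111/0.1 = 0.111.
E = 0 − (0.0592/2) log Q = −(0.0592/2)(-0.955) = 0.0283 V.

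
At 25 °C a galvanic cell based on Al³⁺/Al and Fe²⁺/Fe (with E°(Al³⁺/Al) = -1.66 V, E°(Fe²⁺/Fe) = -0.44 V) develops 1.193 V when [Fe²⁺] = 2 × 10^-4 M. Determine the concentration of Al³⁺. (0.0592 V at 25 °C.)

6.6 × 10^-5 M

From the Nernst equation, log Q = n(E° − E)/0.0592 = 6(1.22 − 1.193)/0.0592 = 2.736, so Q = 545.
With Q = [Al³⁺]^2/[Fe²⁺]^3 and the known concentrations, [Al³⁺]^2 in the numerator gives [Al³⁺] = 6.6 × 10^-5 M.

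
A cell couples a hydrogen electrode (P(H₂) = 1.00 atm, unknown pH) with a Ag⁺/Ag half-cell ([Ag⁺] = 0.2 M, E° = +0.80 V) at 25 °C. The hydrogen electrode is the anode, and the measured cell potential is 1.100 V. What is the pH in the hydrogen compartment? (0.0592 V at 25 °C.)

pH = 5.77

E°_cell = 0.80 V and n = 2.
log Q = n(E° − E)/0.0592 = 2×(0.80 − 1.100)/0.0592 = -10.135.
With Q = [H⁺]^2 / ([Ag⁺]^2·P(H₂)), solving for [H⁺] gives log[H⁺] = -5.767, so pH = 5.77.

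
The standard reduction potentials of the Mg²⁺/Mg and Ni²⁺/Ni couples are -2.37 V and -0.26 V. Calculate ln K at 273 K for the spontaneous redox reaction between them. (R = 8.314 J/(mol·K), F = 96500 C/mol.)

E°_cell = -0.26 − (-2.37) = 2.11 V, with n = 2 electrons transferred.
At equilibrium E = 0, so the Nernst equation gives ln K = nFE°/RT = (2)(96500)(2.11)/((8.314)(273)) = 179.42.

ln K = 179.4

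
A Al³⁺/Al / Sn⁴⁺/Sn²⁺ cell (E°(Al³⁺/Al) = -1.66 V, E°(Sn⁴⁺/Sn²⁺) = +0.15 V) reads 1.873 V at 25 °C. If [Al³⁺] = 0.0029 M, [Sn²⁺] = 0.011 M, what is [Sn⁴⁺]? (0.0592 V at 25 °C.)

0.03 M

From the Nernst equation, log Q = n(E° − E)/0.0592 = 6(1.81 − 1.873)/0.0592 = -6.385, so Q = 4.12 × 10^-7.
With Q = [Al³⁺]^2·[Sn²⁺]^3/[Sn⁴⁺]^3 and the known concentrations, [Sn⁴⁺]^3 in the denominator gives [Sn⁴⁺] = 0.03 M.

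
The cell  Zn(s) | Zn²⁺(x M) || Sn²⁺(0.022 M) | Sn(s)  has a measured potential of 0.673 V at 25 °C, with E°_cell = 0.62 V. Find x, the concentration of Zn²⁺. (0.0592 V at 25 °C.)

From the Nernst equation, log Q = n(E° − E)/0.0592 = 2(0.62 − 0.673)/0.0592 = -1.791, so Q = 0.0162.
With Q = [Zn²⁺]/[Sn²⁺] and the known concentrations, [Zn²⁺] in the numerator gives [Zn²⁺] = 3.6 × 10^-4 M.

3.6 × 10^-4 M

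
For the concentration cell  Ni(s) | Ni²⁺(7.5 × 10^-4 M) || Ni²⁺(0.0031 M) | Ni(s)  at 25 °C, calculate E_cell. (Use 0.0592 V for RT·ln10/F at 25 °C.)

0.018 V

Both half-cells are Ni²⁺/Ni, so E°_cell = 0. The concentrated side is the cathode; the cell reaction moves Ni²⁺ from high to low concentration with n = 2.
Q = [Ni²⁺]_dilute/[Ni²⁺]_conc = 7.5 × 10^-4/0.0031 = 0.242.
E = 0 − (0.0592/2) log Q = −(0.0592/2)(-0.616) = 0.0182 V.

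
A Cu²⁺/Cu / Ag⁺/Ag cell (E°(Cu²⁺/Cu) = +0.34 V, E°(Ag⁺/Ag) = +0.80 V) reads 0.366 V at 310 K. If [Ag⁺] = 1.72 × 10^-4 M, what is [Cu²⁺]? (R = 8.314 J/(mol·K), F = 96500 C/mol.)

3.4 × 10^-5 M

From the Nernst equation, ln Q = nF(E° − E)/RT = 2×96500×(0.46 − 0.366)/(8.314×310) = 7.039, so Q = 1140.
With Q = [Cu²⁺]/[Ag⁺]^2 and the known concentrations, [Cu²⁺] in the numerator gives [Cu²⁺] = 3.4 × 10^-5 M.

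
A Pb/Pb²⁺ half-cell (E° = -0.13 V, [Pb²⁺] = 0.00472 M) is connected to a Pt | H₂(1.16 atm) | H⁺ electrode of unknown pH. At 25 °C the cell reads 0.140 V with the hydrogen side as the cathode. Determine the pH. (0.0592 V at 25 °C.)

pH = 0.96

E°_cell = 0.13 V and n = 2.
log Q = n(E° − E)/0.0592 = 2×(0.13 − 0.140)/0.0592 = -0.338.
With Q = [Pb²⁺]·P(H₂) / [H⁺]^2, solving for [H⁺] gives log[H⁺] = -0.962, so pH = 0.96.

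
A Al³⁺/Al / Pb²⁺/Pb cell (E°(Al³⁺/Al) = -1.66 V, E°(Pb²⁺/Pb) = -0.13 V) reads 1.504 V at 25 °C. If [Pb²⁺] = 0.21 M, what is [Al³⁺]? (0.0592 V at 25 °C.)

From the Nernst equation, log Q = n(E° − E)/0.0592 = 6(1.53 − 1.504)/0.0592 = 2.635, so Q = 432.
With Q = [Al³⁺]^2/[Pb²⁺]^3 and the known concentrations, [Al³⁺]^2 in the numerator gives [Al³⁺] = 2.0 M.

2.0 M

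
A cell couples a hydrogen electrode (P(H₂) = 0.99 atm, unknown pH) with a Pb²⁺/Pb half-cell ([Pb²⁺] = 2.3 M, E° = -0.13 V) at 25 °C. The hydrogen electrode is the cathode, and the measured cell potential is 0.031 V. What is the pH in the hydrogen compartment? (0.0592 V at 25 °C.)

pH = 1.49

E°_cell = 0.13 V and n = 2.
log Q = n(E° − E)/0.0592 = 2×(0.13 − 0.031)/0.0592 = 3.345.
With Q = [Pb²⁺]·P(H₂) / [H⁺]^2, solving for [H⁺] gives log[H⁺] = -1.494, so pH = 1.49.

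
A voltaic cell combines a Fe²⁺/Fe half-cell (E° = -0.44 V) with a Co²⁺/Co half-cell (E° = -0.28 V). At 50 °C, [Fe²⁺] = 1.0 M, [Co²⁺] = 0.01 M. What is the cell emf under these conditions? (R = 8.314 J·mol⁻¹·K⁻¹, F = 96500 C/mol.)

The Co²⁺/Co couple has the higher reduction potential and acts as the cathode, so E°_cell = -0.28 − (-0.44) = 0.16 V.
Balancing electrons gives n = 2; the reaction quotient is Q = [Fe²⁺]/[Co²⁺] = 100.
E = E° − (RT/nF) ln Q = 0.16 − (8.314×323)/(2×96500) × (4.605) = 0.160 − 0.064 = 0.096 V.

0.096 V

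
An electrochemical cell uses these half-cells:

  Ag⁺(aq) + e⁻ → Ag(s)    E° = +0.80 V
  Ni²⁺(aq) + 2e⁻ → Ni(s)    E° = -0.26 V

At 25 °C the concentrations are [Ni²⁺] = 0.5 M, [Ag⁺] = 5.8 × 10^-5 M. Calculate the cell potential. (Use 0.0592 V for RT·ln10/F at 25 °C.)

The Ag⁺/Ag couple has the higher reduction potential and acts as the cathode, so E°_cell = +0.80 − (-0.26) = 1.06 V.
Balancing electrons gives n = 2; the reaction quotient is Q = [Ni²⁺]/[Ag⁺]^2 = 1.49 × 10^8.
At 25 °C, E = E° − (0.0592/n) log Q = 1.06 − (0.0592/2)(8.172) = 1.060 − 0.242 = 0.818 V.

0.818 V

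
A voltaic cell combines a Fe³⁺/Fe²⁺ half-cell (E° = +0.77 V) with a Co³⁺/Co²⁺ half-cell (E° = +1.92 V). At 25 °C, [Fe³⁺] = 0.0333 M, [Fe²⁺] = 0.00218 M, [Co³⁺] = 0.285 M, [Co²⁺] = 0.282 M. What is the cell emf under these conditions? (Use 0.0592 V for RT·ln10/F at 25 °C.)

1.08 V

The Co³⁺/Co²⁺ couple has the higher reduction potential and acts as the cathode, so E°_cell = +1.92 − (+0.77) = 1.15 V.
Balancing electrons gives n = 1; the reaction quotient is Q = [Fe³⁺]·[Co²⁺]/([Fe²⁺]·[Co³⁺]) = 15.1.
At 25 °C, E = E° − (0.0592/n) log Q = 1.15 − (0.0592/1)(1.179) = 1.150 − 0.070 = 1.080 V.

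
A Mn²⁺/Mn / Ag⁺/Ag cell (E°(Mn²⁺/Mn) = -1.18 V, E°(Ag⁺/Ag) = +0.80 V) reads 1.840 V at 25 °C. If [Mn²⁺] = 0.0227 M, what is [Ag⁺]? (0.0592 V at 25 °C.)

From the Nernst equation, log Q = n(E° − E)/0.0592 = 2(1.98 − 1.840)/0.0592 = 4.730, so Q = 5.37 × 10^4.
With Q = [Mn²⁺]/[Ag⁺]^2 and the known concentrations, [Ag⁺]^2 in the denominator gives [Ag⁺] = 6.5 × 10^-4 M.

6.5 × 10^-4 M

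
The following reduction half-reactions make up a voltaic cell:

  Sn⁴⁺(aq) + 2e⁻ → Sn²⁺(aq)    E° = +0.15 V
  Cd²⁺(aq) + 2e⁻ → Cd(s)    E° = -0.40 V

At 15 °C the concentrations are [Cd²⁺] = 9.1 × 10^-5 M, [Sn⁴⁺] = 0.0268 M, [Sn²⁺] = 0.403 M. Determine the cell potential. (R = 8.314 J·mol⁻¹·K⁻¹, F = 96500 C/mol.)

0.632 V

The Sn⁴⁺/Sn²⁺ couple has the higher reduction potential and acts as the cathode, so E°_cell = +0.15 − (-0.40) = 0.55 V.
Balancing electrons gives n = 2; the reaction quotient is Q = [Cd²⁺]·[Sn²⁺]/[Sn⁴⁺] = 0.00137.
E = E° − (RT/nF) ln Q = 0.55 − (8.314×288)/(2×96500) × (-6.594) = 0.550 + 0.082 = 0.632 V.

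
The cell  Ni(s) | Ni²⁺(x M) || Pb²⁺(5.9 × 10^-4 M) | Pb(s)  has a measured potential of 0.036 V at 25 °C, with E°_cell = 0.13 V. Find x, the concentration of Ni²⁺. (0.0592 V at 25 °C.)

From the Nernst equation, log Q = n(E° − E)/0.0592 = 2(0.13 − 0.036)/0.0592 = 3.176, so Q = 1500.
With Q = [Ni²⁺]/[Pb²⁺] and the known concentrations, [Ni²⁺] in the numerator gives [Ni²⁺] = 0.88 M.

0.88 M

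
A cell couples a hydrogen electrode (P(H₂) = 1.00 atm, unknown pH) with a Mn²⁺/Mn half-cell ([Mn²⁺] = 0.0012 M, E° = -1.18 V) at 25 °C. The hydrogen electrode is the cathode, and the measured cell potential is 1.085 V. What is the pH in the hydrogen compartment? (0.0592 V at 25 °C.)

E°_cell = 1.18 V and n = 2.
log Q = n(E° − E)/0.0592 = 2×(1.18 − 1.085)/0.0592 = 3.209.
With Q = [Mn²⁺]·P(H₂) / [H⁺]^2, solving for [H⁺] gives log[H⁺] = -3.065, so pH = 3.07.

pH = 3.07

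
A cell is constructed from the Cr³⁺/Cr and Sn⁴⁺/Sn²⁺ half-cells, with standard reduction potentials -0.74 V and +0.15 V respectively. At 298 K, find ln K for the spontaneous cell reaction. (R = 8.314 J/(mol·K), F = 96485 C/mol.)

E°_cell = +0.15 − (-0.74) = 0.89 V, with n = 6 electrons transferred.
At equilibrium E = 0, so the Nernst equation gives ln K = nFE°/RT = (6)(96485)(0.89)/((8.314)(298)) = 207.96.

ln K = 208.0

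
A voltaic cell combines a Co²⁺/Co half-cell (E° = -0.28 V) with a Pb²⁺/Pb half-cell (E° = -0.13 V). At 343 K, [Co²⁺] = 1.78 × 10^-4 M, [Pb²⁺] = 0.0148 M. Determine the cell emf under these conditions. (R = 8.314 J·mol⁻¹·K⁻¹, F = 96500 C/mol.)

0.215 V

The Pb²⁺/Pb couple has the higher reduction potential and acts as the cathode, so E°_cell = -0.13 − (-0.28) = 0.15 V.
Balancing electrons gives n = 2; the reaction quotient is Q = [Co²⁺]/[Pb²⁺] = 0.0120.
E = E° − (RT/nF) ln Q = 0.15 − (8.314×343)/(2×96500) × (-4.421) = 0.150 + 0.065 = 0.215 V.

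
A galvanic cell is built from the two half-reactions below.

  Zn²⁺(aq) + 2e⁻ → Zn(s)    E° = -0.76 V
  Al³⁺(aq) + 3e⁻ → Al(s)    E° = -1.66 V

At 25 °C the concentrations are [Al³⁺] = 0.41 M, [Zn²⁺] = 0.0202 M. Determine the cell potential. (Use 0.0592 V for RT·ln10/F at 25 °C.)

The Zn²⁺/Zn couple has the higher reduction potential and acts as the cathode, so E°_cell = -0.76 − (-1.66) = 0.90 V.
Balancing electrons gives n = 6; the reaction quotient is Q = [Al³⁺]^2/[Zn²⁺]^3 = 2.04 × 10^4.
At 25 °C, E = E° − (0.0592/n) log Q = 0.90 − (0.0592/6)(4.310) = 0.900 − 0.043 = 0.857 V.

0.857 V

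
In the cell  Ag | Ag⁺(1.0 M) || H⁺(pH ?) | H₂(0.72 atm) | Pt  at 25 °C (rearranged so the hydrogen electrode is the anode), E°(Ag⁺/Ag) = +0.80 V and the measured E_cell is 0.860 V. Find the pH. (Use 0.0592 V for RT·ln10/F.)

pH = 1.08

E°_cell = 0.80 V and n = 2.
log Q = n(E° − E)/0.0592 = 2×(0.80 − 0.860)/0.0592 = -2.027.
With Q = [H⁺]^2 / ([Ag⁺]^2·P(H₂)), solving for [H⁺] gives log[H⁺] = -1.085, so pH = 1.08.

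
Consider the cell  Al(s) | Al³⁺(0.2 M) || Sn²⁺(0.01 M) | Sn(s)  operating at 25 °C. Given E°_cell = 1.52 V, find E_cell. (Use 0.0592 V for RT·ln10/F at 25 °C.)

Balancing electrons gives n = 6; the reaction quotient is Q = [Al³⁺]^2/[Sn²⁺]^3 = 4 × 10^4.
At 25 °C, E = E° − (0.0592/n) log Q = 1.52 − (0.0592/6)(4.602) = 1.520 − 0.045 = 1.475 V.

1.47 V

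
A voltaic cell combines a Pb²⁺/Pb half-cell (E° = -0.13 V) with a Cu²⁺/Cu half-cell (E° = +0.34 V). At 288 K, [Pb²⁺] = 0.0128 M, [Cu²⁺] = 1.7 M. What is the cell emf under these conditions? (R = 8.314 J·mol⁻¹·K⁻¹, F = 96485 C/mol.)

The Cu²⁺/Cu couple has the higher reduction potential and acts as the cathode, so E°_cell = +0.34 − (-0.13) = 0.47 V.
Balancing electrons gives n = 2; the reaction quotient is Q = [Pb²⁺]/[Cu²⁺] = 0.00753.
E = E° − (RT/nF) ln Q = 0.47 − (8.314×288)/(2×96485) × (-4.889) = 0.470 + 0.061 = 0.531 V.

0.531 V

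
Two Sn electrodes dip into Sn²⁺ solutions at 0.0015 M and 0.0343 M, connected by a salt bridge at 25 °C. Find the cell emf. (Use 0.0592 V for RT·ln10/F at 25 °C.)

0.040 V

Both half-cells are Sn²⁺/Sn, so E°_cell = 0. The concentrated side is the cathode; the cell reaction moves Sn²⁺ from high to low concentration with n = 2.
Q = [Sn²⁺]_dilute/[Sn²⁺]_conc = 0.0015/0.0343 = 0.0437.
E = 0 − (0.0592/2) log Q = −(0.0592/2)(-1.359) = 0.0402 V.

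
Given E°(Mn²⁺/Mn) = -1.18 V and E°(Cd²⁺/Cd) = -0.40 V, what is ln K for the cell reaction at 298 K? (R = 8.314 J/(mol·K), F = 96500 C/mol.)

E°_cell = -0.40 − (-1.18) = 0.78 V, with n = 2 electrons transferred.
At equilibrium E = 0, so the Nernst equation gives ln K = nFE°/RT = (2)(96500)(0.78)/((8.314)(298)) = 60.76.

ln K = 60.8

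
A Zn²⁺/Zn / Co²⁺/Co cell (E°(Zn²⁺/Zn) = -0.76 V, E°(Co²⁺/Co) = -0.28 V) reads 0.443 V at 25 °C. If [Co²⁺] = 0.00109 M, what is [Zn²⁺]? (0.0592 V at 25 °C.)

From the Nernst equation, log Q = n(E° − E)/0.0592 = 2(0.48 − 0.443)/0.0592 = 1.250, so Q = 17.8.
With Q = [Zn²⁺]/[Co²⁺] and the known concentrations, [Zn²⁺] in the numerator gives [Zn²⁺] = 0.019 M.

0.019 M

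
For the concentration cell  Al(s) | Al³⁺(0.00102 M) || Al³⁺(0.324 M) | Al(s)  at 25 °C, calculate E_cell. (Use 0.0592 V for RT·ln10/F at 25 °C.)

Both half-cells are Al³⁺/Al, so E°_cell = 0. The concentrated side is the cathode; the cell reaction moves Al³⁺ from high to low concentration with n = 3.
Q = [Al³⁺]_dilute/[Al³⁺]_conc = 0.00102/0.324 = 0.00315.
E = 0 − (0.0592/3) log Q = −(0.0592/3)(-2.502) = 0.0494 V.

0.049 V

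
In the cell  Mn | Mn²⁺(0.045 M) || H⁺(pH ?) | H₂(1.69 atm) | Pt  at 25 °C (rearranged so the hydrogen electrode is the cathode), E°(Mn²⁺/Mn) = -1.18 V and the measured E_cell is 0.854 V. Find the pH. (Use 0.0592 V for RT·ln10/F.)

pH = 6.07

E°_cell = 1.18 V and n = 2.
log Q = n(E° − E)/0.0592 = 2×(1.18 − 0.854)/0.0592 = 11.014.
With Q = [Mn²⁺]·P(H₂) / [H⁺]^2, solving for [H⁺] gives log[H⁺] = -6.066, so pH = 6.07.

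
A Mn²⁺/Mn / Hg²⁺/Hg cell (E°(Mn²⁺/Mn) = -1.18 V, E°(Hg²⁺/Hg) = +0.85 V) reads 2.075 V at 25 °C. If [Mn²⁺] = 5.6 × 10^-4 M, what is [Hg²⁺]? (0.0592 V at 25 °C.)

0.019 M

From the Nernst equation, log Q = n(E° − E)/0.0592 = 2(2.03 − 2.075)/0.0592 = -1.520, so Q = 0.0302.
With Q = [Mn²⁺]/[Hg²⁺] and the known concentrations, [Hg²⁺] in the denominator gives [Hg²⁺] = 0.019 M.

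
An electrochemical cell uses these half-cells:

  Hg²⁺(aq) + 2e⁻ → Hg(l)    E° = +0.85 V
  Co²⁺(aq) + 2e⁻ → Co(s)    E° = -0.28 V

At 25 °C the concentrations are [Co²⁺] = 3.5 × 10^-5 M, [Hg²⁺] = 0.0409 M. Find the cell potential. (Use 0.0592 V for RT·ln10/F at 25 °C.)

1.22 V

The Hg²⁺/Hg couple has the higher reduction potential and acts as the cathode, so E°_cell = +0.85 − (-0.28) = 1.13 V.
Balancing electrons gives n = 2; the reaction quotient is Q = [Co²⁺]/[Hg²⁺] = 8.56 × 10^-4.
At 25 °C, E = E° − (0.0592/n) log Q = 1.13 − (0.0592/2)(-3.068) = 1.130 + 0.091 = 1.221 V.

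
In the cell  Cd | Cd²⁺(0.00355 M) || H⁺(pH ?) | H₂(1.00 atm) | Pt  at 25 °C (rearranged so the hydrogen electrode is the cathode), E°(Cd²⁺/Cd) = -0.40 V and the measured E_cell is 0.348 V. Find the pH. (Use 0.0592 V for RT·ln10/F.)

pH = 2.10

E°_cell = 0.40 V and n = 2.
log Q = n(E° − E)/0.0592 = 2×(0.40 − 0.348)/0.0592 = 1.757.
With Q = [Cd²⁺]·P(H₂) / [H⁺]^2, solving for [H⁺] gives log[H⁺] = -2.103, so pH = 2.10.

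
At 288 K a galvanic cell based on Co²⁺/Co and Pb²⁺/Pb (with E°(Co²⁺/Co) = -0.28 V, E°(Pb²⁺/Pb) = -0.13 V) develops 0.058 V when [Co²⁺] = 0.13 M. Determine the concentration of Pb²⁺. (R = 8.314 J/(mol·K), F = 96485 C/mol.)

From the Nernst equation, ln Q = nF(E° − E)/RT = 2×96485×(0.15 − 0.058)/(8.314×288) = 7.414, so Q = 1660.
With Q = [Co²⁺]/[Pb²⁺] and the known concentrations, [Pb²⁺] in the denominator gives [Pb²⁺] = 7.8 × 10^-5 M.

7.8 × 10^-5 M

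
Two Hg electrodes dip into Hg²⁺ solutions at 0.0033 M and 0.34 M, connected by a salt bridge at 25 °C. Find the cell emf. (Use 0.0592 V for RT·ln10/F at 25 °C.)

0.060 V

Both half-cells are Hg²⁺/Hg, so E°_cell = 0. The concentrated side is the cathode; the cell reaction moves Hg²⁺ from high to low concentration with n = 2.
Q = [Hg²⁺]_dilute/[Hg²⁺]_conc = 0.0033/0.34 = 0.00971.
E = 0 − (0.0592/2) log Q = −(0.0592/2)(-2.013) = 0.0596 V.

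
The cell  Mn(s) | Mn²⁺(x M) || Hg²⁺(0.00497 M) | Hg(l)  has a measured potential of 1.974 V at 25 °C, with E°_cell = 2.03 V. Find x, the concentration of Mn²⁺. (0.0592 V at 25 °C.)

0.39 M

From the Nernst equation, log Q = n(E° − E)/0.0592 = 2(2.03 − 1.974)/0.0592 = 1.892, so Q = 78.0.
With Q = [Mn²⁺]/[Hg²⁺] and the known concentrations, [Mn²⁺] in the numerator gives [Mn²⁺] = 0.39 M.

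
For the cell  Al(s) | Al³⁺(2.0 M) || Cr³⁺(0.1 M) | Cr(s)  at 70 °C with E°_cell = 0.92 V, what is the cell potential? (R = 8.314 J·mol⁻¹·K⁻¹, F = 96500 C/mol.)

0.890 V

Balancing electrons gives n = 3; the reaction quotient is Q = [Al³⁺]/[Cr³⁺] = 20.0.
E = E° − (RT/nF) ln Q = 0.92 − (8.314×343)/(3×96500) × (2.996) = 0.920 − 0.030 = 0.890 V.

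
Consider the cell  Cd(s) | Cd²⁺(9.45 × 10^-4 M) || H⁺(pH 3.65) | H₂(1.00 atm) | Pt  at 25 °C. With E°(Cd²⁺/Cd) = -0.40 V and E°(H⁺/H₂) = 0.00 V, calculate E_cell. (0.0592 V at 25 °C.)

The hydrogen couple is the cathode, so E°_cell = 0.40 V; n = 2.
[H⁺] = 10^(−3.65) = 2.2 × 10^-4 M, and Q = [Cd²⁺]·P(H₂) / [H⁺]^2 = 1.89 × 10^4.
E = E° − (0.0592/2) log Q = 0.40 − (0.0592/2)(4.275) = 0.273 V.

0.27 V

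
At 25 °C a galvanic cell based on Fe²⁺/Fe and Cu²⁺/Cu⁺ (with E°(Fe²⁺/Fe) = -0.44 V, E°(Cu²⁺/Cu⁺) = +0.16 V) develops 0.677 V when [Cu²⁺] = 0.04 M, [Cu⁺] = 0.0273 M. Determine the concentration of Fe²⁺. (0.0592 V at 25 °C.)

From the Nernst equation, log Q = n(E° − E)/0.0592 = 2(0.60 − 0.677)/0.0592 = -2.601, so Q = 0.00250.
With Q = [Fe²⁺]·[Cu⁺]^2/[Cu²⁺]^2 and the known concentrations, [Fe²⁺] in the numerator gives [Fe²⁺] = 0.0054 M.

0.0054 M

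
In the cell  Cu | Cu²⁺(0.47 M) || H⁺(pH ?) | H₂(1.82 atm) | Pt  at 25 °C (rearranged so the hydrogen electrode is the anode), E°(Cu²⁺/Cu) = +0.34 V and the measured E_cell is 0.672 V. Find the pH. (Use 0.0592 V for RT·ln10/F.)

pH = 5.64

E°_cell = 0.34 V and n = 2.
log Q = n(E° − E)/0.0592 = 2×(0.34 − 0.672)/0.0592 = -11.216.
With Q = [H⁺]^2 / ([Cu²⁺]·P(H₂)), solving for [H⁺] gives log[H⁺] = -5.642, so pH = 5.64.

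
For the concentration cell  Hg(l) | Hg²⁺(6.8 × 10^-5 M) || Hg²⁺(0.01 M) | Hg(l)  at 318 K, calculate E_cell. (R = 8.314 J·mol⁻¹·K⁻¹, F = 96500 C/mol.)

0.068 V

Both half-cells are Hg²⁺/Hg, so E°_cell = 0. The concentrated side is the cathode; the cell reaction moves Hg²⁺ from high to low concentration with n = 2.
Q = [Hg²⁺]_dilute/[Hg²⁺]_conc = 6.8 × 10^-5/0.01 = 0.00680.
E = 0 − (RT/nF) ln Q = −((8.314×318)/(2×96500))(-4.991) = 0.0684 V.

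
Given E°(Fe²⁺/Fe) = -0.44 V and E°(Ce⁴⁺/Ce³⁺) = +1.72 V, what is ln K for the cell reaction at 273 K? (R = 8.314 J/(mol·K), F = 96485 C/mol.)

ln K = 183.6

E°_cell = +1.72 − (-0.44) = 2.16 V, with n = 2 electrons transferred.
At equilibrium E = 0, so the Nernst equation gives ln K = nFE°/RT = (2)(96485)(2.16)/((8.314)(273)) = 183.64.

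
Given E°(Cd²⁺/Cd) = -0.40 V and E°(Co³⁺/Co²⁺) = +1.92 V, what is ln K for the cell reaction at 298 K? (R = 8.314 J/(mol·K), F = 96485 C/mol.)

E°_cell = +1.92 − (-0.40) = 2.32 V, with n = 2 electrons transferred.
At equilibrium E = 0, so the Nernst equation gives ln K = nFE°/RT = (2)(96485)(2.32)/((8.314)(298)) = 180.70.

ln K = 180.7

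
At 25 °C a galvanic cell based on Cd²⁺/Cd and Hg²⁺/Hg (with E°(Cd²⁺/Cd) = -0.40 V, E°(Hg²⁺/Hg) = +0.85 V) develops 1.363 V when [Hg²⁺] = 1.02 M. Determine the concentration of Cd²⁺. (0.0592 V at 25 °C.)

1.6 × 10^-4 M

From the Nernst equation, log Q = n(E° − E)/0.0592 = 2(1.25 − 1.363)/0.0592 = -3.818, so Q = 1.52 × 10^-4.
With Q = [Cd²⁺]/[Hg²⁺] and the known concentrations, [Cd²⁺] in the numerator gives [Cd²⁺] = 1.6 × 10^-4 M.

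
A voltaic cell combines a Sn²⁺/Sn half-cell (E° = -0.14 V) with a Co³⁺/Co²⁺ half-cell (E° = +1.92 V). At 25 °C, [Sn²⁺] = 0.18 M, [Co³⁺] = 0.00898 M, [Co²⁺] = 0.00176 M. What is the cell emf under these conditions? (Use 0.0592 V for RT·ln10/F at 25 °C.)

The Co³⁺/Co²⁺ couple has the higher reduction potential and acts as the cathode, so E°_cell = +1.92 − (-0.14) = 2.06 V.
Balancing electrons gives n = 2; the reaction quotient is Q = [Sn²⁺]·[Co²⁺]^2/[Co³⁺]^2 = 0.00691.
At 25 °C, E = E° − (0.0592/n) log Q = 2.06 − (0.0592/2)(-2.160) = 2.060 + 0.064 = 2.124 V.

2.12 V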